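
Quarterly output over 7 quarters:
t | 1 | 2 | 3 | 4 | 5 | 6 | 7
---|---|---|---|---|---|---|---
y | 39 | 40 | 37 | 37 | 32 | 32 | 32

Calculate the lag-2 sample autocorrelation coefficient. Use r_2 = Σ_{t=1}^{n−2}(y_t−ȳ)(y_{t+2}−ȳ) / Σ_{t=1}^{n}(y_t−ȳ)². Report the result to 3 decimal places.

Mean ȳ = (39 + 40 + 37 + 37 + 32 + 32 + 32)/7 = 35.5714
Deviations from mean: 3.4286, 4.4286, 1.4286, 1.4286, -3.5714, -3.5714, -3.5714
Σ(y_t−ȳ)(y_{t+2}−ȳ) = (4.8980) + (6.3265) + (-5.1020) + (-5.1020) + (12.7551) = 13.7755
Denominator Σ(y_t−ȳ)² = 73.7143
r_2 = 13.7755 / 73.7143 = 0.187

0.187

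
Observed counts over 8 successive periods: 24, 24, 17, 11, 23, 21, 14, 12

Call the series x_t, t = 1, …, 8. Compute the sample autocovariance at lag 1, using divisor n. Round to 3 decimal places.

Mean x̄ = (24 + 24 + 17 + 11 + 23 + 21 + 14 + 12)/8 = 18.2500
Deviations: 5.7500, 5.7500, -1.2500, -7.2500, 4.7500, 2.7500, -4.2500, -6.2500
Σ_{t=1}^{7}(x_t−x̄)(x_{t+1}−x̄) = 28.4375
γ_1 = 28.4375 / 8 = 3.555

3.555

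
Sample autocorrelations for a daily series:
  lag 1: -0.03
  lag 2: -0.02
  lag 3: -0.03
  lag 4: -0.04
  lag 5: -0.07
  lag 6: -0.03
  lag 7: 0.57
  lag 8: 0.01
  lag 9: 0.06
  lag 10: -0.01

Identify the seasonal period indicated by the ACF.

The largest autocorrelation is r_7 = 0.57; the remaining lags stay at or below 0.06.
The dominant spike at lag 7 indicates a seasonal period of 7.

7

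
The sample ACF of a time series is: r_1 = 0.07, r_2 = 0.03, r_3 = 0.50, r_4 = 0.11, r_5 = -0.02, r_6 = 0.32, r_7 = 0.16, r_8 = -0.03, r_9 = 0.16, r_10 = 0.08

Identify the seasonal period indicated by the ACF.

3

The largest autocorrelation is r_3 = 0.50, with a weaker echo at lag 6 (0.32); the remaining lags stay at or below 0.16.
The dominant spike at lag 3 indicates a seasonal period of 3.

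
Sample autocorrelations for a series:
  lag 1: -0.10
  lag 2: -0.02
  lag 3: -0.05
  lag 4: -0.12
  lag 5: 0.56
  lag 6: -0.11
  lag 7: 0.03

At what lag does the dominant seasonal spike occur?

5

The largest autocorrelation is r_5 = 0.56; the remaining lags stay at or below 0.03.
The dominant spike at lag 5 indicates a seasonal period of 5.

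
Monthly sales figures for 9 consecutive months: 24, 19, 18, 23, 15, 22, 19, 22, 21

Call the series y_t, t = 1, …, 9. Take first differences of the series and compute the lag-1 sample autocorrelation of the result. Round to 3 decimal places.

-0.704

First differences Δy: -5, -1, 5, -8, 7, -3, 3, -1
Mean of differences = -0.3750
Numerator Σ(Δy_t−Δȳ)(Δy_{t+1}−Δȳ) = -128.0156
Denominator Σ(Δy_t−Δȳ)² = 181.8750
r_1(Δy) = -128.0156 / 181.8750 = -0.704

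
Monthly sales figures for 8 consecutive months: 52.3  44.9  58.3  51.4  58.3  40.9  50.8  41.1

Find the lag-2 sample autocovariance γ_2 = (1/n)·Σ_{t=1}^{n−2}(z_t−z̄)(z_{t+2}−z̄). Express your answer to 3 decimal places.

19.729

Mean z̄ = (52.3 + 44.9 + 58.3 + 51.4 + 58.3 + 40.9 + 50.8 + 41.1)/8 = 49.7500
Σ_{t=1}^{6}(z_t−z̄)(z_{t+2}−z̄) = 157.8300
γ_2 = 157.8300 / 8 = 19.729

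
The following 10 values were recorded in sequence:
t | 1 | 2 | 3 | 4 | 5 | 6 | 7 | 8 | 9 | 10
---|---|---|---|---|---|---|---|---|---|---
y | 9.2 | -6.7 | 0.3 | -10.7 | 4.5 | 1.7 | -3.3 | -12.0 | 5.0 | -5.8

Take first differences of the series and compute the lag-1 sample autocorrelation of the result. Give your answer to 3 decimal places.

First differences Δy: -15.9, 7.0, -11.0, 15.2, -2.8, -5.0, -8.7, 17.0, -10.8
Mean of differences = -1.6667
Numerator Σ(Δy_t−Δȳ)(Δy_{t+1}−Δȳ) = -655.3378
Denominator Σ(Δy_t−Δȳ)² = 1143.0200
r_1(Δy) = -655.3378 / 1143.0200 = -0.573

-0.573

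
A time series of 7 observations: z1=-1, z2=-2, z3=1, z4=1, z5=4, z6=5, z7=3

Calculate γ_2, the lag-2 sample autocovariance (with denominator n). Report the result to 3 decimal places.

Mean z̄ = (-1 − 2 + 1 + 1 + 4 + 5 + 3)/7 = 1.5714
Σ_{t=1}^{5}(z_t−z̄)(z_{t+2}−z̄) = 3.6327
γ_2 = 3.6327 / 7 = 0.519

0.519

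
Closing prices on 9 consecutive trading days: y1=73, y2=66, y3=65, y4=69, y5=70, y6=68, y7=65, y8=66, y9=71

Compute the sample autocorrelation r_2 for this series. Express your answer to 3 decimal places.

-0.581

Mean ȳ = (73 + 66 + 65 + 69 + 70 + 68 + 65 + 66 + 71)/9 = 68.1111
Numerator Σ_{t=1}^{7}(y_t−ȳ)(y_{t+2}−ȳ) = -37.6914
Denominator Σ(y_t−ȳ)² = 64.8889
r_2 = -37.6914 / 64.8889 = -0.581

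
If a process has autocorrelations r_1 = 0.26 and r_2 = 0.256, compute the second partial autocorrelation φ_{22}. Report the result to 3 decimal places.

φ_{22} = (r_2 − r_1²) / (1 − r_1²)
r_1² = (0.26)² = 0.0676
Numerator = 0.256 − 0.0676 = 0.1884; denominator = 1 − 0.0676 = 0.9324
φ_{22} = 0.1884 / 0.9324 = 0.202

0.202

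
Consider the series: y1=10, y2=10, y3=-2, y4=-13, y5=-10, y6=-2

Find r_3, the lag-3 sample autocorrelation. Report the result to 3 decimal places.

Mean ȳ = (10 + 10 − 2 − 13 − 10 − 2)/6 = -1.1667
Deviations from mean: 11.1667, 11.1667, -0.8333, -11.8333, -8.8333, -0.8333
Σ(y_t−ȳ)(y_{t+3}−ȳ) = (-132.1389) + (-98.6389) + (0.6944) = -230.0833
Denominator Σ(y_t−ȳ)² = 468.8333
r_3 = -230.0833 / 468.8333 = -0.491

-0.491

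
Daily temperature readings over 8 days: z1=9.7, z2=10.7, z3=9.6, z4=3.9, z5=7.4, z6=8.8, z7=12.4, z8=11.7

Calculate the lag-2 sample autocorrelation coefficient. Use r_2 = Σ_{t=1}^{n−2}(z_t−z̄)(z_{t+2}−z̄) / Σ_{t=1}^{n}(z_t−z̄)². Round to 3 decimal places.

-0.249

Mean z̄ = (9.7 + 10.7 + 9.6 + 3.9 + 7.4 + 8.8 + 12.4 + 11.7)/8 = 9.2750
Deviations from mean: 0.4250, 1.4250, 0.3250, -5.3750, -1.8750, -0.4750, 3.1250, 2.4250
Σ(z_t−z̄)(z_{t+2}−z̄) = (0.1381) + (-7.6594) + (-0.6094) + (2.5531) + (-5.8594) + (-1.1519) = -12.5888
Denominator Σ(z_t−z̄)² = 50.5950
r_2 = -12.5888 / 50.5950 = -0.249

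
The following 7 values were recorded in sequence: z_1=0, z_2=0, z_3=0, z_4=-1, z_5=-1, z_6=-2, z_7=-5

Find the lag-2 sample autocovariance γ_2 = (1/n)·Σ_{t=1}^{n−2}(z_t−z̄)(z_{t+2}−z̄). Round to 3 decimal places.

0.160

Mean z̄ = (0 + 0 + 0 − 1 − 1 − 2 − 5)/7 = -1.2857
Deviations: 1.2857, 1.2857, 1.2857, 0.2857, 0.2857, -0.7143, -3.7143
Σ_{t=1}^{5}(z_t−z̄)(z_{t+2}−z̄) = 1.1224
γ_2 = 1.1224 / 7 = 0.160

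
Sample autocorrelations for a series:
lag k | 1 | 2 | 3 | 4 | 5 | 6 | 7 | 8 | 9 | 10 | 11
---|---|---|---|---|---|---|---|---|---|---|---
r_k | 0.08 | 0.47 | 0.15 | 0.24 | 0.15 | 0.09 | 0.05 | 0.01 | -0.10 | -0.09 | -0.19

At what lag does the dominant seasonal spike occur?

2

The largest autocorrelation is r_2 = 0.47, with a weaker echo at lag 4 (0.24); the remaining lags stay at or below 0.15.
The dominant spike at lag 2 indicates a seasonal period of 2.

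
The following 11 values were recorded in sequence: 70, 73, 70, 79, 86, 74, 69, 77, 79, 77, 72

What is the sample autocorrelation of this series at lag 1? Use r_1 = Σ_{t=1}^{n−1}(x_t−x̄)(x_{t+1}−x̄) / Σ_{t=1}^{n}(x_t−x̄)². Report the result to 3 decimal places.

Mean x̄ = (70 + 73 + 70 + 79 + 86 + 74 + 69 + 77 + 79 + 77 + 72)/11 = 75.0909
Numerator Σ_{t=1}^{10}(x_t−x̄)(x_{t+1}−x̄) = 36.1736
Denominator Σ(x_t−x̄)² = 260.9091
r_1 = 36.1736 / 260.9091 = 0.139

0.139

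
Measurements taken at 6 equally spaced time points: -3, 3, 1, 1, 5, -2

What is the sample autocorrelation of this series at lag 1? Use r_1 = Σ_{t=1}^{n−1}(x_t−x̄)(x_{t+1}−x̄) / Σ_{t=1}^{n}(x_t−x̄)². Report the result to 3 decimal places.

Mean x̄ = (-3 + 3 + 1 + 1 + 5 − 2)/6 = 0.8333
Deviations from mean: -3.8333, 2.1667, 0.1667, 0.1667, 4.1667, -2.8333
Σ(x_t−x̄)(x_{t+1}−x̄) = (-8.3056) + (0.3611) + (0.0278) + (0.6944) + (-11.8056) = -19.0278
Denominator Σ(x_t−x̄)² = 44.8333
r_1 = -19.0278 / 44.8333 = -0.424

-0.424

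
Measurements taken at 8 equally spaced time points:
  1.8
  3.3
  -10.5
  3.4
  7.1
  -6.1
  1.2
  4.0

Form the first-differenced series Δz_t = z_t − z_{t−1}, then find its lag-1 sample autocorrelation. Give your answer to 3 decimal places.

-0.450

First differences Δz: 1.5, -13.8, 13.9, 3.7, -13.2, 7.3, 2.8
Mean of differences = 0.3143
Numerator Σ(Δz_t−Δz̄)(Δz_{t+1}−Δz̄) = -285.2888
Denominator Σ(Δz_t−Δz̄)² = 634.2686
r_1(Δz) = -285.2888 / 634.2686 = -0.450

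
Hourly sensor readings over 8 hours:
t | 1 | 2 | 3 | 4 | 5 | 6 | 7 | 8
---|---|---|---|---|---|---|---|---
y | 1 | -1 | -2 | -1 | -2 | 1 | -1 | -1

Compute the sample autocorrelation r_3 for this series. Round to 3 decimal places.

-0.204

Mean ȳ = (1 − 1 − 2 − 1 − 2 + 1 − 1 − 1)/8 = -0.7500
Deviations from mean: 1.7500, -0.2500, -1.2500, -0.2500, -1.2500, 1.7500, -0.2500, -0.2500
Numerator Σ_{t=1}^{5}(y_t−ȳ)(y_{t+3}−ȳ) = -1.9375
Denominator Σ(y_t−ȳ)² = 9.5000
r_3 = -1.9375 / 9.5000 = -0.204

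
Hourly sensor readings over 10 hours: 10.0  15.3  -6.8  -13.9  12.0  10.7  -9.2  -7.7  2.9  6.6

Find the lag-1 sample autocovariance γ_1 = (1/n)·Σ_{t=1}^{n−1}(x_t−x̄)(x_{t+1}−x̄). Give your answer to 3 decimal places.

6.376

Mean x̄ = (10.0 + 15.3 − 6.8 − 13.9 + 12.0 + 10.7 − 9.2 − 7.7 + 2.9 + 6.6)/10 = 1.9900
Σ_{t=1}^{9}(x_t−x̄)(x_{t+1}−x̄) = 63.7629
γ_1 = 63.7629 / 10 = 6.376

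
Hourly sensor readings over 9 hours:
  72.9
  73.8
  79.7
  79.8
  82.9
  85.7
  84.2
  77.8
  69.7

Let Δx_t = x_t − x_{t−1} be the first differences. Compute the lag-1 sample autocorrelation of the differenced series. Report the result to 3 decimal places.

First differences Δx: 0.9, 5.9, 0.1, 3.1, 2.8, -1.5, -6.4, -8.1
Mean of differences = -0.4000
Numerator Σ(Δx_t−Δx̄)(Δx_{t+1}−Δx̄) = 73.5700
Denominator Σ(Δx_t−Δx̄)² = 160.6200
r_1(Δx) = 73.5700 / 160.6200 = 0.458

0.458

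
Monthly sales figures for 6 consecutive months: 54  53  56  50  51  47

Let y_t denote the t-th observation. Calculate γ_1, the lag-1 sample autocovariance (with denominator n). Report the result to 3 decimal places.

Mean ȳ = (54 + 53 + 56 + 50 + 51 + 47)/6 = 51.8333
Σ_{t=1}^{5}(y_t−ȳ)(y_{t+1}−ȳ) = 5.3056
γ_1 = 5.3056 / 6 = 0.884

0.884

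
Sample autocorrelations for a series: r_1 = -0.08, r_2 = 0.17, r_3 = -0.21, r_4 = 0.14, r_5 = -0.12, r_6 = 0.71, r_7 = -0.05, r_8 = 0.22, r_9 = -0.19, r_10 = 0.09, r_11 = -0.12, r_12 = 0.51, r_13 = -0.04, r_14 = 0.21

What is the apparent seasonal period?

The largest autocorrelation is r_6 = 0.71, with a weaker echo at lag 12 (0.51); the remaining lags stay at or below 0.22.
The dominant spike at lag 6 indicates a seasonal period of 6.

6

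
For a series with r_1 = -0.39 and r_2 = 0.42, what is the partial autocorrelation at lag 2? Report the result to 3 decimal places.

φ_{22} = (r_2 − r_1²) / (1 − r_1²)
r_1² = (-0.39)² = 0.1521
Numerator = 0.42 − 0.1521 = 0.2679; denominator = 1 − 0.1521 = 0.8479
φ_{22} = 0.2679 / 0.8479 = 0.316

0.316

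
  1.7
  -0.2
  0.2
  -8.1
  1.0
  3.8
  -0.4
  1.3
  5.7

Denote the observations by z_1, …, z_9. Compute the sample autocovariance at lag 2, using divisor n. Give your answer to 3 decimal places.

-2.781

Mean z̄ = (1.7 − 0.2 + 0.2 − 8.1 + 1.0 + 3.8 − 0.4 + 1.3 + 5.7)/9 = 0.5556
Σ_{t=1}^{7}(z_t−z̄)(z_{t+2}−z̄) = -25.0328
γ_2 = -25.0328 / 9 = -2.781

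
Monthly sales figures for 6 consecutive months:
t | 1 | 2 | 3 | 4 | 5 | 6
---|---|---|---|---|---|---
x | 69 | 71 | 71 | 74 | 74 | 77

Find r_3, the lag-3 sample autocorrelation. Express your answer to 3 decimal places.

Mean x̄ = (69 + 71 + 71 + 74 + 74 + 77)/6 = 72.6667
Deviations from mean: -3.6667, -1.6667, -1.6667, 1.3333, 1.3333, 4.3333
Σ(x_t−x̄)(x_{t+3}−x̄) = (-4.8889) + (-2.2222) + (-7.2222) = -14.3333
Denominator Σ(x_t−x̄)² = 41.3333
r_3 = -14.3333 / 41.3333 = -0.347

-0.347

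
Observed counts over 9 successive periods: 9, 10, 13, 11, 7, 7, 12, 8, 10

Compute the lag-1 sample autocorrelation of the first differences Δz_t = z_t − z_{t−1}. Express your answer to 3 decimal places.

First differences Δz: 1, 3, -2, -4, 0, 5, -4, 2
Mean of differences = 0.1250
Numerator Σ(Δz_t−Δz̄)(Δz_{t+1}−Δz̄) = -22.7656
Denominator Σ(Δz_t−Δz̄)² = 74.8750
r_1(Δz) = -22.7656 / 74.8750 = -0.304

-0.304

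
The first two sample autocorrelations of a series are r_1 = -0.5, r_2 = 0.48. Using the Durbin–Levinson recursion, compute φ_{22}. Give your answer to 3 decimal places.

φ_{22} = (r_2 − r_1²) / (1 − r_1²)
r_1² = (-0.5)² = 0.25
Numerator = 0.48 − 0.2500 = 0.2300; denominator = 1 − 0.2500 = 0.7500
φ_{22} = 0.2300 / 0.7500 = 0.307

0.307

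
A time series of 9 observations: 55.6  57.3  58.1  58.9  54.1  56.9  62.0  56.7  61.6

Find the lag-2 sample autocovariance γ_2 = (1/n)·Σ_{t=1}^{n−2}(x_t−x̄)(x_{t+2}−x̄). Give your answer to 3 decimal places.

Mean x̄ = (55.6 + 57.3 + 58.1 + 58.9 + 54.1 + 56.9 + 62.0 + 56.7 + 61.6)/9 = 57.9111
Σ_{t=1}^{7}(x_t−x̄)(x_{t+2}−x̄) = -2.0358
γ_2 = -2.0358 / 9 = -0.226

-0.226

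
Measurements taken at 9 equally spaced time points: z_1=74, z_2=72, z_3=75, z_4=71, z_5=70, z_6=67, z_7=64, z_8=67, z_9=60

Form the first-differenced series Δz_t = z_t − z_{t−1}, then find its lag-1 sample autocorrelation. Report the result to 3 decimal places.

First differences Δz: -2, 3, -4, -1, -3, -3, 3, -7
Mean of differences = -1.7500
Numerator Σ(Δz_t−Δz̄)(Δz_{t+1}−Δz̄) = -43.8125
Denominator Σ(Δz_t−Δz̄)² = 81.5000
r_1(Δz) = -43.8125 / 81.5000 = -0.538

-0.538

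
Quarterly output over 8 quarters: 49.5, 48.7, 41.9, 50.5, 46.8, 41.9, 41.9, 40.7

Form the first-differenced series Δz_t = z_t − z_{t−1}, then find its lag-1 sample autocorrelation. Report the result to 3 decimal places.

First differences Δz: -0.8, -6.8, 8.6, -3.7, -4.9, 0.0, -1.2
Mean of differences = -1.2571
Numerator Σ(Δz_t−Δz̄)(Δz_{t+1}−Δz̄) = -76.8590
Denominator Σ(Δz_t−Δz̄)² = 148.9171
r_1(Δz) = -76.8590 / 148.9171 = -0.516

-0.516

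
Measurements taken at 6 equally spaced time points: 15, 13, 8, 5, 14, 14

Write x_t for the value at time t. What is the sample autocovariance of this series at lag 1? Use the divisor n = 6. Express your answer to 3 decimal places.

2.125

Mean x̄ = (15 + 13 + 8 + 5 + 14 + 14)/6 = 11.5000
Deviations: 3.5000, 1.5000, -3.5000, -6.5000, 2.5000, 2.5000
Σ_{t=1}^{5}(x_t−x̄)(x_{t+1}−x̄) = 12.7500
γ_1 = 12.7500 / 6 = 2.125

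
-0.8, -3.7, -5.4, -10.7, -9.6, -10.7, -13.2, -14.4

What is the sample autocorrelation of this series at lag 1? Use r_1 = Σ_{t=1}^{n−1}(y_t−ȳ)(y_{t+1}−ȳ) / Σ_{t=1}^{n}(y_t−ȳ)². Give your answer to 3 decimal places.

Mean ȳ = (-0.8 − 3.7 − 5.4 − 10.7 − 9.6 − 10.7 − 13.2 − 14.4)/8 = -8.5625
Deviations from mean: 7.7625, 4.8625, 3.1625, -2.1375, -1.0375, -2.1375, -4.6375, -5.8375
Σ(y_t−ȳ)(y_{t+1}−ȳ) = (37.7452) + (15.3777) + (-6.7598) + (2.2177) + (2.2177) + (9.9127) + (27.0714) = 87.7823
Denominator Σ(y_t−ȳ)² = 159.6988
r_1 = 87.7823 / 159.6988 = 0.550

0.550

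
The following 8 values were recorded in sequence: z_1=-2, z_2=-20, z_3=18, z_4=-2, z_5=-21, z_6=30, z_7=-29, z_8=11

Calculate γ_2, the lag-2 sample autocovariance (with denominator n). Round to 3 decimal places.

68.105

Mean z̄ = (-2 − 20 + 18 − 2 − 21 + 30 − 29 + 11)/8 = -1.8750
Deviations: -0.1250, -18.1250, 19.8750, -0.1250, -19.1250, 31.8750, -27.1250, 12.8750
Σ_{t=1}^{6}(z_t−z̄)(z_{t+2}−z̄) = 544.8438
γ_2 = 544.8438 / 8 = 68.105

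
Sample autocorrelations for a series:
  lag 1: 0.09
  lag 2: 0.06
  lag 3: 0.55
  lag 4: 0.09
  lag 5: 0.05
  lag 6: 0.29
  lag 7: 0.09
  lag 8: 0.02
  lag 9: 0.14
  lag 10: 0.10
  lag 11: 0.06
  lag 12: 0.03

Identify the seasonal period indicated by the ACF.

3

The largest autocorrelation is r_3 = 0.55, with a weaker echo at lag 6 (0.29); the remaining lags stay at or below 0.14.
The dominant spike at lag 3 indicates a seasonal period of 3.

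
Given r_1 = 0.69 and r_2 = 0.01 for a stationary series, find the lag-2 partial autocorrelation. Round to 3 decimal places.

φ_{22} = (r_2 − r_1²) / (1 − r_1²)
r_1² = (0.69)² = 0.4761
Numerator = 0.01 − 0.4761 = -0.4661; denominator = 1 − 0.4761 = 0.5239
φ_{22} = -0.4661 / 0.5239 = -0.890

-0.890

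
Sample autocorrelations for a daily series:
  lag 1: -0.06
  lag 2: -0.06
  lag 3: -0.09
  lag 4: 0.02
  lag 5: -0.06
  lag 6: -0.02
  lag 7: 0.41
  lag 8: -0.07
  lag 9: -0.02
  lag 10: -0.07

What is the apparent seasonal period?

The largest autocorrelation is r_7 = 0.41; the remaining lags stay at or below 0.02.
The dominant spike at lag 7 indicates a seasonal period of 7.

7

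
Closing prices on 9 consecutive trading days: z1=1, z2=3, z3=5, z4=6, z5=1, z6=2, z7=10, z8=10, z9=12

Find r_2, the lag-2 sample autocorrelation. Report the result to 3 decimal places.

-0.036

Mean z̄ = (1 + 3 + 5 + 6 + 1 + 2 + 10 + 10 + 12)/9 = 5.5556
Σ(z_t−z̄)(z_{t+2}−z̄) = (2.5309) + (-1.1358) + (2.5309) + (-1.5802) + (-20.2469) + (-15.8025) + (28.6420) = -5.0617
Denominator Σ(z_t−z̄)² = 142.2222
r_2 = -5.0617 / 142.2222 = -0.036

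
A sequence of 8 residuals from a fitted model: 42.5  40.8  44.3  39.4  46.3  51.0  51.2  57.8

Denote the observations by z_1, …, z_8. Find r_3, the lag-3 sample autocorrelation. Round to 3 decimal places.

Mean z̄ = (42.5 + 40.8 + 44.3 + 39.4 + 46.3 + 51.0 + 51.2 + 57.8)/8 = 46.6625
Deviations from mean: -4.1625, -5.8625, -2.3625, -7.2625, -0.3625, 4.3375, 4.5375, 11.1375
Σ(z_t−z̄)(z_{t+3}−z̄) = (30.2302) + (2.1252) + (-10.2473) + (-32.9536) + (-4.0373) = -14.8830
Denominator Σ(z_t−z̄)² = 273.5988
r_3 = -14.8830 / 273.5988 = -0.054

-0.054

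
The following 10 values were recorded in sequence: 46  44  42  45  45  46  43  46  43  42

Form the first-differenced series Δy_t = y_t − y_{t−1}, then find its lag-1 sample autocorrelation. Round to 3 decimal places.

-0.467

First differences Δy: -2, -2, 3, 0, 1, -3, 3, -3, -1
Mean of differences = -0.4444
Numerator Σ(Δy_t−Δȳ)(Δy_{t+1}−Δȳ) = -20.6420
Denominator Σ(Δy_t−Δȳ)² = 44.2222
r_1(Δy) = -20.6420 / 44.2222 = -0.467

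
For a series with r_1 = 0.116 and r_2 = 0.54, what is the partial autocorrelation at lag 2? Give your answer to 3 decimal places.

φ_{22} = (r_2 − r_1²) / (1 − r_1²)
r_1² = (0.116)² = 0.013456
Numerator = 0.54 − 0.0135 = 0.5265; denominator = 1 − 0.0135 = 0.9865
φ_{22} = 0.5265 / 0.9865 = 0.534

0.534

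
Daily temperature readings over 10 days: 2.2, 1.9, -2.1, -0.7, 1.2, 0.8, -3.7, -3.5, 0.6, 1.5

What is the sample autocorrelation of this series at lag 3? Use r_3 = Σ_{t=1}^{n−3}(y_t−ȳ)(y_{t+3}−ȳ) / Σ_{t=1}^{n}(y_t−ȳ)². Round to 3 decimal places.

Mean ȳ = (2.2 + 1.9 − 2.1 − 0.7 + 1.2 + 0.8 − 3.7 − 3.5 + 0.6 + 1.5)/10 = -0.1800
Σ(y_t−ȳ)(y_{t+3}−ȳ) = (-1.2376) + (2.8704) + (-1.8816) + (1.8304) + (-4.5816) + (0.7644) + (-5.9136) = -8.1492
Denominator Σ(y_t−ȳ)² = 43.6560
r_3 = -8.1492 / 43.6560 = -0.187

-0.187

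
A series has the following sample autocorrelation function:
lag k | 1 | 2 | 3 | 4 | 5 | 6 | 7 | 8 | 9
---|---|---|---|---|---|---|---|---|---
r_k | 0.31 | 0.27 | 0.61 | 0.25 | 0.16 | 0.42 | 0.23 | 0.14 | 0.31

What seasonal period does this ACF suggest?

3

The largest autocorrelation is r_3 = 0.61, with a weaker echo at lag 6 (0.42); the remaining lags stay at or below 0.31. The elevated value at lag 1 (0.31), dropping to 0.27 at lag 2, reflects decaying short-term dependence rather than seasonality.
The dominant spike at lag 3 indicates a seasonal period of 3.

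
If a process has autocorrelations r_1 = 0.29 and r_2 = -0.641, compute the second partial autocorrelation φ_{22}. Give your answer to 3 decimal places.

-0.792

φ_{22} = (r_2 − r_1²) / (1 − r_1²)
r_1² = (0.29)² = 0.0841
Numerator = -0.641 − 0.0841 = -0.7251; denominator = 1 − 0.0841 = 0.9159
φ_{22} = -0.7251 / 0.9159 = -0.792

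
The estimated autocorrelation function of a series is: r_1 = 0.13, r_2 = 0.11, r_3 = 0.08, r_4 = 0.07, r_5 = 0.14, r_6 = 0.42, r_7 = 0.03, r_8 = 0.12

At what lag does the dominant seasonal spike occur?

The largest autocorrelation is r_6 = 0.42; the remaining lags stay at or below 0.14.
The dominant spike at lag 6 indicates a seasonal period of 6.

6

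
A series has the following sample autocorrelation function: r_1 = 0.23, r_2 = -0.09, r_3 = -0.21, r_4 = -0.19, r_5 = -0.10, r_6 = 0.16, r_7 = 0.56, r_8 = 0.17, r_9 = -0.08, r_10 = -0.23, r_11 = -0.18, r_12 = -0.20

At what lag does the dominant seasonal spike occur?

7

The largest autocorrelation is r_7 = 0.56; the remaining lags stay at or below 0.23.
The dominant spike at lag 7 indicates a seasonal period of 7.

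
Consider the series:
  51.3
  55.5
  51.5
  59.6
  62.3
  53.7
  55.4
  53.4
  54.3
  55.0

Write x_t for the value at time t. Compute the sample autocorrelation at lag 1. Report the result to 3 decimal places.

0.030

Mean x̄ = (51.3 + 55.5 + 51.5 + 59.6 + 62.3 + 53.7 + 55.4 + 53.4 + 54.3 + 55.0)/10 = 55.2000
Numerator Σ_{t=1}^{9}(x_t−x̄)(x_{t+1}−x̄) = 3.1700
Denominator Σ(x_t−x̄)² = 105.1400
r_1 = 3.1700 / 105.1400 = 0.030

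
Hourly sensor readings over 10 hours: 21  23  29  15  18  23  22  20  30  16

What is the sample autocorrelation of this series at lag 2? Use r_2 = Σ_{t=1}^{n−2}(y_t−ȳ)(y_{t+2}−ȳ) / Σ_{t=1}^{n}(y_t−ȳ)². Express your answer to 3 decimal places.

Mean ȳ = (21 + 23 + 29 + 15 + 18 + 23 + 22 + 20 + 30 + 16)/10 = 21.7000
Numerator Σ_{t=1}^{8}(y_t−ȳ)(y_{t+2}−ȳ) = -40.6800
Denominator Σ(y_t−ȳ)² = 220.1000
r_2 = -40.6800 / 220.1000 = -0.185

-0.185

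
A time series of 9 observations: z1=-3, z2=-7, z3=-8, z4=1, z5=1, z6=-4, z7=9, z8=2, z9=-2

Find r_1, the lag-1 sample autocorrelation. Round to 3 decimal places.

0.163

Mean z̄ = (-3 − 7 − 8 + 1 + 1 − 4 + 9 + 2 − 2)/9 = -1.2222
Numerator Σ_{t=1}^{8}(z_t−z̄)(z_{t+1}−z̄) = 35.1728
Denominator Σ(z_t−z̄)² = 215.5556
r_1 = 35.1728 / 215.5556 = 0.163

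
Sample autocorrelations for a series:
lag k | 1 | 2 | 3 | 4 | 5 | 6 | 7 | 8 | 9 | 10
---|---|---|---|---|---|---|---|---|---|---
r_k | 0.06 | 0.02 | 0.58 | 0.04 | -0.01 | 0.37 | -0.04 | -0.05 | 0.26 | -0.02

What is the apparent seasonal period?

The largest autocorrelation is r_3 = 0.58, with weaker echoes at lags 6 (0.37) and 9 (0.26); the remaining lags stay at or below 0.06.
The dominant spike at lag 3 indicates a seasonal period of 3.

3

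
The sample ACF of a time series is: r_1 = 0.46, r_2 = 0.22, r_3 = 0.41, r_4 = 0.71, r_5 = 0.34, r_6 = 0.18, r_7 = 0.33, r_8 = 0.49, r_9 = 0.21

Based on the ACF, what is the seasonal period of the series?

The largest autocorrelation is r_4 = 0.71, with a weaker echo at lag 8 (0.49); the remaining lags stay at or below 0.46. The elevated value at lag 1 (0.46), dropping to 0.22 at lag 2, reflects decaying short-term dependence rather than seasonality.
The dominant spike at lag 4 indicates a seasonal period of 4.

4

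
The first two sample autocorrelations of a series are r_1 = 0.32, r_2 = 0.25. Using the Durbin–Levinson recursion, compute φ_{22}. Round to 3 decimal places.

φ_{22} = (r_2 − r_1²) / (1 − r_1²)
r_1² = (0.32)² = 0.1024
Numerator = 0.25 − 0.1024 = 0.1476; denominator = 1 − 0.1024 = 0.8976
φ_{22} = 0.1476 / 0.8976 = 0.164

0.164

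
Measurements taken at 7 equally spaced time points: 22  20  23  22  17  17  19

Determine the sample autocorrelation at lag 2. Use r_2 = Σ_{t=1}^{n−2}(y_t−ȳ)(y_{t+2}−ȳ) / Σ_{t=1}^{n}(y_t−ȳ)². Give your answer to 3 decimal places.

-0.167

Mean ȳ = (22 + 20 + 23 + 22 + 17 + 17 + 19)/7 = 20.0000
Deviations from mean: 2.0000, 0.0000, 3.0000, 2.0000, -3.0000, -3.0000, -1.0000
Numerator Σ_{t=1}^{5}(y_t−ȳ)(y_{t+2}−ȳ) = -6.0000
Denominator Σ(y_t−ȳ)² = 36.0000
r_2 = -6.0000 / 36.0000 = -0.167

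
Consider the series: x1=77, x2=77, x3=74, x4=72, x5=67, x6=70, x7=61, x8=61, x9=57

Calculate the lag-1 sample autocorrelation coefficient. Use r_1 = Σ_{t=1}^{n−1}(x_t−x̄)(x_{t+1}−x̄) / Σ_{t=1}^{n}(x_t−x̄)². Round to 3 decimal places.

0.601

Mean x̄ = (77 + 77 + 74 + 72 + 67 + 70 + 61 + 61 + 57)/9 = 68.4444
Numerator Σ_{t=1}^{8}(x_t−x̄)(x_{t+1}−x̄) = 262.1358
Denominator Σ(x_t−x̄)² = 436.2222
r_1 = 262.1358 / 436.2222 = 0.601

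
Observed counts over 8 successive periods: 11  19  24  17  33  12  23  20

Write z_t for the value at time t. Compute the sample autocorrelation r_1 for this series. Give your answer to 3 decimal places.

Mean z̄ = (11 + 19 + 24 + 17 + 33 + 12 + 23 + 20)/8 = 19.8750
Numerator Σ_{t=1}^{7}(z_t−z̄)(z_{t+1}−z̄) = -173.0156
Denominator Σ(z_t−z̄)² = 348.8750
r_1 = -173.0156 / 348.8750 = -0.496

-0.496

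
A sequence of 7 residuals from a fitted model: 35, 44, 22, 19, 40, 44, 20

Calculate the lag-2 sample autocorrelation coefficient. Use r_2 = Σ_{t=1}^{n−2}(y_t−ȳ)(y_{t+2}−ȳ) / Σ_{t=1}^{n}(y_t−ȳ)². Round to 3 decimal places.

-0.669

Mean ȳ = (35 + 44 + 22 + 19 + 40 + 44 + 20)/7 = 32.0000
Deviations from mean: 3.0000, 12.0000, -10.0000, -13.0000, 8.0000, 12.0000, -12.0000
Numerator Σ_{t=1}^{5}(y_t−ȳ)(y_{t+2}−ȳ) = -518.0000
Denominator Σ(y_t−ȳ)² = 774.0000
r_2 = -518.0000 / 774.0000 = -0.669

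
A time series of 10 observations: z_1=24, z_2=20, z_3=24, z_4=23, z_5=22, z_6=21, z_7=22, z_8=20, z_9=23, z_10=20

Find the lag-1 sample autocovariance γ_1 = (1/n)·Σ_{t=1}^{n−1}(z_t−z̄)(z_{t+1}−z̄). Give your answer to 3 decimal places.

Mean z̄ = (24 + 20 + 24 + 23 + 22 + 21 + 22 + 20 + 23 + 20)/10 = 21.9000
Σ_{t=1}^{9}(z_t−z̄)(z_{t+1}−z̄) = -10.1100
γ_1 = -10.1100 / 10 = -1.011

-1.011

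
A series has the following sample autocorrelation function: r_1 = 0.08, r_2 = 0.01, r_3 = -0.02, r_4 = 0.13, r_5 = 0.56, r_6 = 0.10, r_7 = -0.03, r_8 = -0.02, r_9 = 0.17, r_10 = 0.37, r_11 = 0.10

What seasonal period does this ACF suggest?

The largest autocorrelation is r_5 = 0.56, with a weaker echo at lag 10 (0.37); the remaining lags stay at or below 0.17.
The dominant spike at lag 5 indicates a seasonal period of 5.

5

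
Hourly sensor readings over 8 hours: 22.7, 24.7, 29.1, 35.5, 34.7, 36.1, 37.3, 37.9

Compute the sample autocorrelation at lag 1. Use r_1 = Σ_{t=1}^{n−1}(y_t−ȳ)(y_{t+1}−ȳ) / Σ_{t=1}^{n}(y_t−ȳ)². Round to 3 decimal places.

0.612

Mean ȳ = (22.7 + 24.7 + 29.1 + 35.5 + 34.7 + 36.1 + 37.3 + 37.9)/8 = 32.2500
Deviations from mean: -9.5500, -7.5500, -3.1500, 3.2500, 2.4500, 3.8500, 5.0500, 5.6500
Numerator Σ_{t=1}^{7}(y_t−ȳ)(y_{t+1}−ȳ) = 151.0175
Denominator Σ(y_t−ȳ)² = 246.9400
r_1 = 151.0175 / 246.9400 = 0.612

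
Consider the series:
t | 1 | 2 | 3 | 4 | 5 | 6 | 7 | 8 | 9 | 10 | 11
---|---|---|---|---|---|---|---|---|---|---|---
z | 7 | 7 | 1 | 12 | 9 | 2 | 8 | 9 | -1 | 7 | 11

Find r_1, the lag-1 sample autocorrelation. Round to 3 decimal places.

-0.309

Mean z̄ = (7 + 7 + 1 + 12 + 9 + 2 + 8 + 9 − 1 + 7 + 11)/11 = 6.5455
Numerator Σ_{t=1}^{10}(z_t−z̄)(z_{t+1}−z̄) = -53.2975
Denominator Σ(z_t−z̄)² = 172.7273
r_1 = -53.2975 / 172.7273 = -0.309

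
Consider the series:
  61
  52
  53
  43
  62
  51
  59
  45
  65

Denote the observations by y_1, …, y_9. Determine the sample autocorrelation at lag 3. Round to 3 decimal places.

Mean ȳ = (61 + 52 + 53 + 43 + 62 + 51 + 59 + 45 + 65)/9 = 54.5556
Numerator Σ_{t=1}^{6}(y_t−ȳ)(y_{t+3}−ȳ) = -247.5926
Denominator Σ(y_t−ȳ)² = 472.2222
r_3 = -247.5926 / 472.2222 = -0.524

-0.524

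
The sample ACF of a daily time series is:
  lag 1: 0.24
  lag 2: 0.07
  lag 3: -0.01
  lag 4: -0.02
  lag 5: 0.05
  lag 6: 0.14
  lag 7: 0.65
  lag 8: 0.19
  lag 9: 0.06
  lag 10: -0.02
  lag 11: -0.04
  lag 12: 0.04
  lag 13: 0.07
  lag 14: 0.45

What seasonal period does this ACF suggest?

The largest autocorrelation is r_7 = 0.65, with a weaker echo at lag 14 (0.45); the remaining lags stay at or below 0.24. The elevated value at lag 1 (0.24), dropping to 0.07 at lag 2, reflects decaying short-term dependence rather than seasonality.
The dominant spike at lag 7 indicates a seasonal period of 7.

7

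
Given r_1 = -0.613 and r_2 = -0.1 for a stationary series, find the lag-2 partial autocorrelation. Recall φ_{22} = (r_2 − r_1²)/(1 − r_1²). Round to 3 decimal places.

-0.762

φ_{22} = (r_2 − r_1²) / (1 − r_1²)
r_1² = (-0.613)² = 0.375769
Numerator = -0.1 − 0.3758 = -0.4758; denominator = 1 − 0.3758 = 0.6242
φ_{22} = -0.4758 / 0.6242 = -0.762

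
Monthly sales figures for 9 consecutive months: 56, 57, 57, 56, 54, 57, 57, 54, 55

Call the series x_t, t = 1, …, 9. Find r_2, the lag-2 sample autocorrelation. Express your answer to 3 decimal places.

Mean x̄ = (56 + 57 + 57 + 56 + 54 + 57 + 57 + 54 + 55)/9 = 55.8889
Σ(x_t−x̄)(x_{t+2}−x̄) = (0.1235) + (0.1235) + (-2.0988) + (0.1235) + (-2.0988) + (-2.0988) + (-0.9877) = -6.9136
Denominator Σ(x_t−x̄)² = 12.8889
r_2 = -6.9136 / 12.8889 = -0.536

-0.536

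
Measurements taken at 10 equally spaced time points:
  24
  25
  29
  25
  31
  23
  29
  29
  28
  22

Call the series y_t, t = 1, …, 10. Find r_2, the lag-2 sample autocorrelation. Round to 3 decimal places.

0.089

Mean ȳ = (24 + 25 + 29 + 25 + 31 + 23 + 29 + 29 + 28 + 22)/10 = 26.5000
Numerator Σ_{t=1}^{8}(y_t−ȳ)(y_{t+2}−ȳ) = 7.5000
Denominator Σ(y_t−ȳ)² = 84.5000
r_2 = 7.5000 / 84.5000 = 0.089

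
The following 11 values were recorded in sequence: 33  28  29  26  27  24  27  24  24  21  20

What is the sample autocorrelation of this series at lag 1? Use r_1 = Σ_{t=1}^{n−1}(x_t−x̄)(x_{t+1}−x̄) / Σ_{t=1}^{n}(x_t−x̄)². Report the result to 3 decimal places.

Mean x̄ = (33 + 28 + 29 + 26 + 27 + 24 + 27 + 24 + 24 + 21 + 20)/11 = 25.7273
Numerator Σ_{t=1}^{10}(x_t−x̄)(x_{t+1}−x̄) = 56.8347
Denominator Σ(x_t−x̄)² = 136.1818
r_1 = 56.8347 / 136.1818 = 0.417

0.417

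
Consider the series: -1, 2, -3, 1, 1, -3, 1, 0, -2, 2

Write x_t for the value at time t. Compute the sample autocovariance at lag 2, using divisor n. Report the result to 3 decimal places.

Mean x̄ = (-1 + 2 − 3 + 1 + 1 − 3 + 1 + 0 − 2 + 2)/10 = -0.2000
Σ_{t=1}^{8}(x_t−x̄)(x_{t+2}−x̄) = -2.6800
γ_2 = -2.6800 / 10 = -0.268

-0.268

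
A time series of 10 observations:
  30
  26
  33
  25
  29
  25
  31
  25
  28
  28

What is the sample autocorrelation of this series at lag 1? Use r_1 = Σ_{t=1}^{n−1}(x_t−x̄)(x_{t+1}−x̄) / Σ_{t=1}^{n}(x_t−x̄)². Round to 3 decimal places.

Mean x̄ = (30 + 26 + 33 + 25 + 29 + 25 + 31 + 25 + 28 + 28)/10 = 28.0000
Numerator Σ_{t=1}^{9}(x_t−x̄)(x_{t+1}−x̄) = -53.0000
Denominator Σ(x_t−x̄)² = 70.0000
r_1 = -53.0000 / 70.0000 = -0.757

-0.757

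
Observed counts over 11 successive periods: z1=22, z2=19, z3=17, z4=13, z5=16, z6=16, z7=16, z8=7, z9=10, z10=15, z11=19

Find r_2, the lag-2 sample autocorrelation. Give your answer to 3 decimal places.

Mean z̄ = (22 + 19 + 17 + 13 + 16 + 16 + 16 + 7 + 10 + 15 + 19)/11 = 15.4545
Numerator Σ_{t=1}^{9}(z_t−z̄)(z_{t+2}−z̄) = -21.8678
Denominator Σ(z_t−z̄)² = 178.7273
r_2 = -21.8678 / 178.7273 = -0.122

-0.122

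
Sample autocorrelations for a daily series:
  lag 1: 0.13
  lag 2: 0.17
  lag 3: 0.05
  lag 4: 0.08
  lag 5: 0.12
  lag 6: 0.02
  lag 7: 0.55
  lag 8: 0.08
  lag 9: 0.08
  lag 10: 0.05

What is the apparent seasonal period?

7

The largest autocorrelation is r_7 = 0.55; the remaining lags stay at or below 0.17.
The dominant spike at lag 7 indicates a seasonal period of 7.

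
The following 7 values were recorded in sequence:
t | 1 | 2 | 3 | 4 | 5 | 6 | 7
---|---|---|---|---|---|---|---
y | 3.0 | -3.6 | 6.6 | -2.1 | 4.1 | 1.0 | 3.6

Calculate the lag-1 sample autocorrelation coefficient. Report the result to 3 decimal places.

-0.812

Mean ȳ = (3.0 − 3.6 + 6.6 − 2.1 + 4.1 + 1.0 + 3.6)/7 = 1.8000
Deviations from mean: 1.2000, -5.4000, 4.8000, -3.9000, 2.3000, -0.8000, 1.8000
Numerator Σ_{t=1}^{6}(y_t−ȳ)(y_{t+1}−ȳ) = -63.3700
Denominator Σ(y_t−ȳ)² = 78.0200
r_1 = -63.3700 / 78.0200 = -0.812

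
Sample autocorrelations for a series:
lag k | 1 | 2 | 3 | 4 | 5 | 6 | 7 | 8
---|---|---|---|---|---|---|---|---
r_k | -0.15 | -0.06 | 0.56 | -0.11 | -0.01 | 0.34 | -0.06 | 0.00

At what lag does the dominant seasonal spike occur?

3

The largest autocorrelation is r_3 = 0.56, with a weaker echo at lag 6 (0.34); the remaining lags stay at or below 0.00.
The dominant spike at lag 3 indicates a seasonal period of 3.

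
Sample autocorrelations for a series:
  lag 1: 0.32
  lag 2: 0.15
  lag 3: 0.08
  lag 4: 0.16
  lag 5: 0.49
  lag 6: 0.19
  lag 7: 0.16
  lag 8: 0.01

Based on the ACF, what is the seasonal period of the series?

5

The largest autocorrelation is r_5 = 0.49; the remaining lags stay at or below 0.32. The elevated value at lag 1 (0.32), dropping to 0.15 at lag 2, reflects decaying short-term dependence rather than seasonality.
The dominant spike at lag 5 indicates a seasonal period of 5.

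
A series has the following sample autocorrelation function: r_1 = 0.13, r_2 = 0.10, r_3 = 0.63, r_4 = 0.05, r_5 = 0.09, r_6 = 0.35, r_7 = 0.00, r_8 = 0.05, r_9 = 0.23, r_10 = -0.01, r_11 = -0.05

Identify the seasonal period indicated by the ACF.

The largest autocorrelation is r_3 = 0.63, with weaker echoes at lags 6 (0.35) and 9 (0.23); the remaining lags stay at or below 0.13.
The dominant spike at lag 3 indicates a seasonal period of 3.

3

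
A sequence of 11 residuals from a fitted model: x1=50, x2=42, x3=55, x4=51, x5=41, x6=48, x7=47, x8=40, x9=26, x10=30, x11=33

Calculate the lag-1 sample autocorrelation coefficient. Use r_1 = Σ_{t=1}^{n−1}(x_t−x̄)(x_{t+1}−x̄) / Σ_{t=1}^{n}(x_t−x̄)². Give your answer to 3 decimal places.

0.527

Mean x̄ = (50 + 42 + 55 + 51 + 41 + 48 + 47 + 40 + 26 + 30 + 33)/11 = 42.0909
Numerator Σ_{t=1}^{10}(x_t−x̄)(x_{t+1}−x̄) = 453.8099
Denominator Σ(x_t−x̄)² = 860.9091
r_1 = 453.8099 / 860.9091 = 0.527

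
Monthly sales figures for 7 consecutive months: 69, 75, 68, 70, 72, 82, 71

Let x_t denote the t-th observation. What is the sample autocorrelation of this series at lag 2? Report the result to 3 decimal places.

Mean x̄ = (69 + 75 + 68 + 70 + 72 + 82 + 71)/7 = 72.4286
Deviations from mean: -3.4286, 2.5714, -4.4286, -2.4286, -0.4286, 9.5714, -1.4286
Σ(x_t−x̄)(x_{t+2}−x̄) = (15.1837) + (-6.2449) + (1.8980) + (-23.2449) + (0.6122) = -11.7959
Denominator Σ(x_t−x̄)² = 137.7143
r_2 = -11.7959 / 137.7143 = -0.086

-0.086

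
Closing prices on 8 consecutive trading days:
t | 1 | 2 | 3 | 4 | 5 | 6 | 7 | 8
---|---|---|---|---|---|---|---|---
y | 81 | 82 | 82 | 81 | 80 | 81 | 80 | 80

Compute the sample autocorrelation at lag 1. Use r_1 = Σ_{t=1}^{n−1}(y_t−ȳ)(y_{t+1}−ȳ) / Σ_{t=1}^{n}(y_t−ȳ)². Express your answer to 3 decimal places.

0.407

Mean ȳ = (81 + 82 + 82 + 81 + 80 + 81 + 80 + 80)/8 = 80.8750
Deviations from mean: 0.1250, 1.1250, 1.1250, 0.1250, -0.8750, 0.1250, -0.8750, -0.8750
Σ(y_t−ȳ)(y_{t+1}−ȳ) = (0.1406) + (1.2656) + (0.1406) + (-0.1094) + (-0.1094) + (-0.1094) + (0.7656) = 1.9844
Denominator Σ(y_t−ȳ)² = 4.8750
r_1 = 1.9844 / 4.8750 = 0.407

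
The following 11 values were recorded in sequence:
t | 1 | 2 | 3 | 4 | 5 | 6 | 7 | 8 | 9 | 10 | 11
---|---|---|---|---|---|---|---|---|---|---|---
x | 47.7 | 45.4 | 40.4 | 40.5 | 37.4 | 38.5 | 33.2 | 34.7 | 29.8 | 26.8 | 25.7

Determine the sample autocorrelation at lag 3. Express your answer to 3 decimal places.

Mean x̄ = (47.7 + 45.4 + 40.4 + 40.5 + 37.4 + 38.5 + 33.2 + 34.7 + 29.8 + 26.8 + 25.7)/11 = 36.3727
Numerator Σ_{t=1}^{8}(x_t−x̄)(x_{t+3}−x̄) = 84.0205
Denominator Σ(x_t−x̄)² = 510.2418
r_3 = 84.0205 / 510.2418 = 0.165

0.165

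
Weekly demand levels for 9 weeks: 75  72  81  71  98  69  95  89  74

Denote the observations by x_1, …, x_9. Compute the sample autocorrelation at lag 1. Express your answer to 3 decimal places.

-0.447

Mean x̄ = (75 + 72 + 81 + 71 + 98 + 69 + 95 + 89 + 74)/9 = 80.4444
Numerator Σ_{t=1}^{8}(x_t−x̄)(x_{t+1}−x̄) = -427.8642
Denominator Σ(x_t−x̄)² = 956.2222
r_1 = -427.8642 / 956.2222 = -0.447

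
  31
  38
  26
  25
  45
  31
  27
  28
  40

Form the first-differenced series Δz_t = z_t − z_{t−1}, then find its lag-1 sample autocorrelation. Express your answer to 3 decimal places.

First differences Δz: 7, -12, -1, 20, -14, -4, 1, 12
Mean of differences = 1.1250
Numerator Σ(Δz_t−Δz̄)(Δz_{t+1}−Δz̄) = -298.0156
Denominator Σ(Δz_t−Δz̄)² = 940.8750
r_1(Δz) = -298.0156 / 940.8750 = -0.317

-0.317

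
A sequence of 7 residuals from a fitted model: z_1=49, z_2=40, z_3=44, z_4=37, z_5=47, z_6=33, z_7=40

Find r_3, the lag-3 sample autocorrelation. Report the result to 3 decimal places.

-0.300

Mean z̄ = (49 + 40 + 44 + 37 + 47 + 33 + 40)/7 = 41.4286
Deviations from mean: 7.5714, -1.4286, 2.5714, -4.4286, 5.5714, -8.4286, -1.4286
Σ(z_t−z̄)(z_{t+3}−z̄) = (-33.5306) + (-7.9592) + (-21.6735) + (6.3265) = -56.8367
Denominator Σ(z_t−z̄)² = 189.7143
r_3 = -56.8367 / 189.7143 = -0.300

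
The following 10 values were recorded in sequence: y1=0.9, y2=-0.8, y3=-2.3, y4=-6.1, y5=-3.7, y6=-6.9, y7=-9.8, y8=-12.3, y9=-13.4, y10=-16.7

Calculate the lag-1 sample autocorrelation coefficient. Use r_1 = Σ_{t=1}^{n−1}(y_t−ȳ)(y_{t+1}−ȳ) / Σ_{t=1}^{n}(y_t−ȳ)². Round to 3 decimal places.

Mean ȳ = (0.9 − 0.8 − 2.3 − 6.1 − 3.7 − 6.9 − 9.8 − 12.3 − 13.4 − 16.7)/10 = -7.1100
Numerator Σ_{t=1}^{9}(y_t−ȳ)(y_{t+1}−ȳ) = 196.2749
Denominator Σ(y_t−ȳ)² = 305.5090
r_1 = 196.2749 / 305.5090 = 0.642

0.642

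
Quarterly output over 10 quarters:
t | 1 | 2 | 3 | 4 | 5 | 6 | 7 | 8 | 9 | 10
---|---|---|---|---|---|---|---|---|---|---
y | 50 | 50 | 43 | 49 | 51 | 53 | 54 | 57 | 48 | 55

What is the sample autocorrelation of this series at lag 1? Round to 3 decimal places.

Mean ȳ = (50 + 50 + 43 + 49 + 51 + 53 + 54 + 57 + 48 + 55)/10 = 51.0000
Numerator Σ_{t=1}^{9}(y_t−ȳ)(y_{t+1}−ȳ) = 19.0000
Denominator Σ(y_t−ȳ)² = 144.0000
r_1 = 19.0000 / 144.0000 = 0.132

0.132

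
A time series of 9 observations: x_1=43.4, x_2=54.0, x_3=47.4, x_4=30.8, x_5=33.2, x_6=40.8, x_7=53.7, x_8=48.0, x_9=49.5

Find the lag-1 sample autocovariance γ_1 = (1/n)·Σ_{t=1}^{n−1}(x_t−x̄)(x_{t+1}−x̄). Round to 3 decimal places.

21.085

Mean x̄ = (43.4 + 54.0 + 47.4 + 30.8 + 33.2 + 40.8 + 53.7 + 48.0 + 49.5)/9 = 44.5333
Σ_{t=1}^{8}(x_t−x̄)(x_{t+1}−x̄) = 189.7689
γ_1 = 189.7689 / 9 = 21.085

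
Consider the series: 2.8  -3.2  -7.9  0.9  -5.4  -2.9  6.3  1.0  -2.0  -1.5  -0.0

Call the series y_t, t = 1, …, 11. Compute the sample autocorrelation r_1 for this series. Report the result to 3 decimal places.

Mean ȳ = (2.8 − 3.2 − 7.9 + 0.9 − 5.4 − 2.9 + 6.3 + 1.0 − 2.0 − 1.5 − 0.0)/11 = -1.0818
Numerator Σ_{t=1}^{10}(y_t−ȳ)(y_{t+1}−ȳ) = -8.0331
Denominator Σ(y_t−ȳ)² = 152.9364
r_1 = -8.0331 / 152.9364 = -0.053

-0.053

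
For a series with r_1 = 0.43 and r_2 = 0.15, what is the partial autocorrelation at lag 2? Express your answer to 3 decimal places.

-0.043

φ_{22} = (r_2 − r_1²) / (1 − r_1²)
r_1² = (0.43)² = 0.1849
Numerator = 0.15 − 0.1849 = -0.0349; denominator = 1 − 0.1849 = 0.8151
φ_{22} = -0.0349 / 0.8151 = -0.043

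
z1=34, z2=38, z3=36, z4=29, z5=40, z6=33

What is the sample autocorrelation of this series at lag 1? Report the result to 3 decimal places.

-0.605

Mean z̄ = (34 + 38 + 36 + 29 + 40 + 33)/6 = 35.0000
Σ(z_t−z̄)(z_{t+1}−z̄) = (-3.0000) + (3.0000) + (-6.0000) + (-30.0000) + (-10.0000) = -46.0000
Denominator Σ(z_t−z̄)² = 76.0000
r_1 = -46.0000 / 76.0000 = -0.605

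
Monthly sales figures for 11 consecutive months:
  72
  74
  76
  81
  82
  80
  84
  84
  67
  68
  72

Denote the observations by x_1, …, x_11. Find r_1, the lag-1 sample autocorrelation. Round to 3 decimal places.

Mean x̄ = (72 + 74 + 76 + 81 + 82 + 80 + 84 + 84 + 67 + 68 + 72)/11 = 76.3636
Numerator Σ_{t=1}^{10}(x_t−x̄)(x_{t+1}−x̄) = 185.5041
Denominator Σ(x_t−x̄)² = 384.5455
r_1 = 185.5041 / 384.5455 = 0.482

0.482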